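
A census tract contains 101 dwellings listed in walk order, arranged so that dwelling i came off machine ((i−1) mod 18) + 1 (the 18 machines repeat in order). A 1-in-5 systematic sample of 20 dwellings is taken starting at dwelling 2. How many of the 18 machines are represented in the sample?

18

Consecutive selections differ by k = 5, so their machine numbers differ by 5 mod 18 = 5.
gcd(5, 18) = 1, so the sample visits 18/1 = 18 distinct residues mod 18.
Start 2 is machine 2; the machines hit are 1, 2, 3, 4, 5, 6, 7, 8, 9, 10, 11, 12, 13, 14, 15, 16, 17, 18.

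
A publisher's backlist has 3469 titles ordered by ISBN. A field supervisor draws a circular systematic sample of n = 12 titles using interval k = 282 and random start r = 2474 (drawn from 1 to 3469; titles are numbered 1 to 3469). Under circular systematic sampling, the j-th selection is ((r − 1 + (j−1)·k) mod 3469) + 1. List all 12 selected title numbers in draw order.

Selection 1: 2474
Selection 2: 2474 + 282 = 2756
Selection 3: 2756 + 282 = 3038
Selection 4: 3038 + 282 = 3320
Selection 5: 3320 + 282 = 3602 → 3602 − 3469 = 133
Selection 6: 133 + 282 = 415
Selection 7: 415 + 282 = 697
Selection 8: 697 + 282 = 979
Selection 9: 979 + 282 = 1261
Selection 10: 1261 + 282 = 1543
Selection 11: 1543 + 282 = 1825
Selection 12: 1825 + 282 = 2107

2474, 2756, 3038, 3320, 133, 415, 697, 979, 1261, 1543, 1825, 2107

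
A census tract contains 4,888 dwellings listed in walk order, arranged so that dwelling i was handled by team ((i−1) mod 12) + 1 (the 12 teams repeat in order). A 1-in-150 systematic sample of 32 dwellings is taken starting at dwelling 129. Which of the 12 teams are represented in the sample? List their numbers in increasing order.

3, 9

Consecutive selections differ by k = 150, so their team numbers differ by 150 mod 12 = 6.
gcd(150, 12) = 6, so the sample visits 12/6 = 2 distinct residues mod 12.
Start 129 is team 9; the teams hit are 3, 9.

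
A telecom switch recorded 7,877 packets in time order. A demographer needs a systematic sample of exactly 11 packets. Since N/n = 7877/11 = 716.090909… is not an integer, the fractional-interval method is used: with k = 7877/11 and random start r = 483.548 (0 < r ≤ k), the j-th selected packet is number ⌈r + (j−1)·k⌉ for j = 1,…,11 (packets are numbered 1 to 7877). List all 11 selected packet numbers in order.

j=1: r + 0k = 483.548 → ⌈·⌉ = 484
j=2: r + 1k = 1199.638909… → ⌈·⌉ = 1200
j=3: r + 2k = 1915.729818… → ⌈·⌉ = 1916
j=4: r + 3k = 2631.820727… → ⌈·⌉ = 2632
j=5: r + 4k = 3347.911636… → ⌈·⌉ = 3348
j=6: r + 5k = 4064.002545… → ⌈·⌉ = 4065
j=7: r + 6k = 4780.093454… → ⌈·⌉ = 4781
j=8: r + 7k = 5496.184363… → ⌈·⌉ = 5497
j=9: r + 8k = 6212.275272… → ⌈·⌉ = 6213
j=10: r + 9k = 6928.366181… → ⌈·⌉ = 6929
j=11: r + 10k = 7644.457090… → ⌈·⌉ = 7645

484, 1200, 1916, 2632, 3348, 4065, 4781, 5497, 6213, 6929, 7645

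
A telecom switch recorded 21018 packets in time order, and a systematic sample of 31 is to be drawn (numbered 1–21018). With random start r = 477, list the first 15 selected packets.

k = N/n = 21018/31 = 678
packet 1: 477
packet 2: 477 + 678 = 1155
packet 3: 1155 + 678 = 1833
packet 4: 1833 + 678 = 2511
packet 5: 2511 + 678 = 3189
packet 6: 3189 + 678 = 3867
packet 7: 3867 + 678 = 4545
packet 8: 4545 + 678 = 5223
packet 9: 5223 + 678 = 5901
packet 10: 5901 + 678 = 6579
packet 11: 6579 + 678 = 7257
packet 12: 7257 + 678 = 7935
packet 13: 7935 + 678 = 8613
packet 14: 8613 + 678 = 9291
packet 15: 9291 + 678 = 9969

477, 1155, 1833, 2511, 3189, 3867, 4545, 5223, 5901, 6579, 7257, 7935, 8613, 9291, 9969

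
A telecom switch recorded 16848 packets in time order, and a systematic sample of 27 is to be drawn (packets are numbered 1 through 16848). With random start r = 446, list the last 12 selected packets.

9806, 10430, 11054, 11678, 12302, 12926, 13550, 14174, 14798, 15422, 16046, 16670

k = N/n = 16848/27 = 624
16th selection = 446 + 15×624 = 9806
17th: 9806 + 624 = 10430
18th: 10430 + 624 = 11054
19th: 11054 + 624 = 11678
20th: 11678 + 624 = 12302
21st: 12302 + 624 = 12926
22nd: 12926 + 624 = 13550
23rd: 13550 + 624 = 14174
24th: 14174 + 624 = 14798
25th: 14798 + 624 = 15422
26th: 15422 + 624 = 16046
27th: 16046 + 624 = 16670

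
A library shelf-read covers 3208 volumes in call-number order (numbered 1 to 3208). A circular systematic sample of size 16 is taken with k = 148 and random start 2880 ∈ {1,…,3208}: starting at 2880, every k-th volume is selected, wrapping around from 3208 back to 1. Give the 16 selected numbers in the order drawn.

Selection 1: 2880
Selection 2: 2880 + 148 = 3028
Selection 3: 3028 + 148 = 3176
Selection 4: 3176 + 148 = 3324 → 3324 − 3208 = 116
Selection 5: 116 + 148 = 264
Selection 6: 264 + 148 = 412
Selection 7: 412 + 148 = 560
Selection 8: 560 + 148 = 708
Selection 9: 708 + 148 = 856
Selection 10: 856 + 148 = 1004
Selection 11: 1004 + 148 = 1152
Selection 12: 1152 + 148 = 1300
Selection 13: 1300 + 148 = 1448
Selection 14: 1448 + 148 = 1596
Selection 15: 1596 + 148 = 1744
Selection 16: 1744 + 148 = 1892

2880, 3028, 3176, 116, 264, 412, 560, 708, 856, 1004, 1152, 1300, 1448, 1596, 1744, 1892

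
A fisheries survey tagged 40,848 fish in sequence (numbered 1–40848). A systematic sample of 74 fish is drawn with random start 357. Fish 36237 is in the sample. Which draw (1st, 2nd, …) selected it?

66

k = 40848/74 = 552
position = (36237 − 357)/552 + 1 = 35880/552 + 1 = 65 + 1 = 66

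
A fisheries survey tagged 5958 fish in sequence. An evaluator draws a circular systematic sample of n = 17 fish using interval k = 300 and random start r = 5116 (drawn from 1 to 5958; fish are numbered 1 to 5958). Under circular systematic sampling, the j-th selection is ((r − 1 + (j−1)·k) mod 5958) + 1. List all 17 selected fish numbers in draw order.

Selection 1: 5116
Selection 2: 5116 + 300 = 5416
Selection 3: 5416 + 300 = 5716
Selection 4: 5716 + 300 = 6016 → 6016 − 5958 = 58
Selection 5: 58 + 300 = 358
Selection 6: 358 + 300 = 658
Selection 7: 658 + 300 = 958
Selection 8: 958 + 300 = 1258
Selection 9: 1258 + 300 = 1558
Selection 10: 1558 + 300 = 1858
Selection 11: 1858 + 300 = 2158
Selection 12: 2158 + 300 = 2458
Selection 13: 2458 + 300 = 2758
Selection 14: 2758 + 300 = 3058
Selection 15: 3058 + 300 = 3358
Selection 16: 3358 + 300 = 3658
Selection 17: 3658 + 300 = 3958

5116, 5416, 5716, 58, 358, 658, 958, 1258, 1558, 1858, 2158, 2458, 2758, 3058, 3358, 3658, 3958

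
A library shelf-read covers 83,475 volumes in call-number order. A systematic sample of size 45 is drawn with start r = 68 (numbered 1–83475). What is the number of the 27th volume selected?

48298

k = 83475/45 = 1855
27th selection = r + (27−1)·k = 68 + 26×1855 = 68 + 48230 = 48298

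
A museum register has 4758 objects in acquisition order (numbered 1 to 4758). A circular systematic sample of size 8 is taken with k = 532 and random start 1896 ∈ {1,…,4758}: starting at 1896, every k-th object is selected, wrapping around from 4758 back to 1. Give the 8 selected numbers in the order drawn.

1896, 2428, 2960, 3492, 4024, 4556, 330, 862

Selection 1: 1896
Selection 2: 1896 + 532 = 2428
Selection 3: 2428 + 532 = 2960
Selection 4: 2960 + 532 = 3492
Selection 5: 3492 + 532 = 4024
Selection 6: 4024 + 532 = 4556
Selection 7: 4556 + 532 = 5088 → 5088 − 4758 = 330
Selection 8: 330 + 532 = 862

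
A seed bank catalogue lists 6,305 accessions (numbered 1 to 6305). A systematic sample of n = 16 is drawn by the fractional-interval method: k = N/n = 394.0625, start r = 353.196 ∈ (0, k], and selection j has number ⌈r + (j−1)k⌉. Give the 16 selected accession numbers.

j=1: r + 0k = 353.196 → ⌈·⌉ = 354
j=2: r + 1k = 747.2585 → ⌈·⌉ = 748
j=3: r + 2k = 1141.321 → ⌈·⌉ = 1142
j=4: r + 3k = 1535.3835 → ⌈·⌉ = 1536
j=5: r + 4k = 1929.446 → ⌈·⌉ = 1930
j=6: r + 5k = 2323.5085 → ⌈·⌉ = 2324
j=7: r + 6k = 2717.571 → ⌈·⌉ = 2718
j=8: r + 7k = 3111.6335 → ⌈·⌉ = 3112
j=9: r + 8k = 3505.696 → ⌈·⌉ = 3506
j=10: r + 9k = 3899.7585 → ⌈·⌉ = 3900
j=11: r + 10k = 4293.821 → ⌈·⌉ = 4294
j=12: r + 11k = 4687.8835 → ⌈·⌉ = 4688
j=13: r + 12k = 5081.946 → ⌈·⌉ = 5082
j=14: r + 13k = 5476.0085 → ⌈·⌉ = 5477
j=15: r + 14k = 5870.071 → ⌈·⌉ = 5871
j=16: r + 15k = 6264.1335 → ⌈·⌉ = 6265

354, 748, 1142, 1536, 1930, 2324, 2718, 3112, 3506, 3900, 4294, 4688, 5082, 5477, 5871, 6265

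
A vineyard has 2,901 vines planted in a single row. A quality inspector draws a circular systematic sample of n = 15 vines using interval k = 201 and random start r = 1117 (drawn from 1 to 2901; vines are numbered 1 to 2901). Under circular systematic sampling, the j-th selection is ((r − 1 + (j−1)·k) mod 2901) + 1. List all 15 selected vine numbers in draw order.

Selection 1: 1117
Selection 2: 1117 + 201 = 1318
Selection 3: 1318 + 201 = 1519
Selection 4: 1519 + 201 = 1720
Selection 5: 1720 + 201 = 1921
Selection 6: 1921 + 201 = 2122
Selection 7: 2122 + 201 = 2323
Selection 8: 2323 + 201 = 2524
Selection 9: 2524 + 201 = 2725
Selection 10: 2725 + 201 = 2926 → 2926 − 2901 = 25
Selection 11: 25 + 201 = 226
Selection 12: 226 + 201 = 427
Selection 13: 427 + 201 = 628
Selection 14: 628 + 201 = 829
Selection 15: 829 + 201 = 1030

1117, 1318, 1519, 1720, 1921, 2122, 2323, 2524, 2725, 25, 226, 427, 628, 829, 1030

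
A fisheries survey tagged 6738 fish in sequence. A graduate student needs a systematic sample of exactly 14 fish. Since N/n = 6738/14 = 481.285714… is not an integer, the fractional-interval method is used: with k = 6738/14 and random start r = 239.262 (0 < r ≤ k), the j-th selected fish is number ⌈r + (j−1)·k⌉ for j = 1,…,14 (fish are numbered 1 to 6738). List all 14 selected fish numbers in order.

240, 721, 1202, 1684, 2165, 2646, 3127, 3609, 4090, 4571, 5053, 5534, 6015, 6496

j=1: r + 0k = 239.262 → ⌈·⌉ = 240
j=2: r + 1k = 720.547714… → ⌈·⌉ = 721
j=3: r + 2k = 1201.833428… → ⌈·⌉ = 1202
j=4: r + 3k = 1683.119142… → ⌈·⌉ = 1684
j=5: r + 4k = 2164.404857… → ⌈·⌉ = 2165
j=6: r + 5k = 2645.690571… → ⌈·⌉ = 2646
j=7: r + 6k = 3126.976285… → ⌈·⌉ = 3127
j=8: r + 7k = 3608.262 → ⌈·⌉ = 3609
j=9: r + 8k = 4089.547714… → ⌈·⌉ = 4090
j=10: r + 9k = 4570.833428… → ⌈·⌉ = 4571
j=11: r + 10k = 5052.119142… → ⌈·⌉ = 5053
j=12: r + 11k = 5533.404857… → ⌈·⌉ = 5534
j=13: r + 12k = 6014.690571… → ⌈·⌉ = 6015
j=14: r + 13k = 6495.976285… → ⌈·⌉ = 6496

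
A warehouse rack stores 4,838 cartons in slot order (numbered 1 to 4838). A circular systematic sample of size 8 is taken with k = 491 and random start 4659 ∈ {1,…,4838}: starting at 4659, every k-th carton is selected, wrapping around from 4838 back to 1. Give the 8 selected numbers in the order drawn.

Selection 1: 4659
Selection 2: 4659 + 491 = 5150 → 5150 − 4838 = 312
Selection 3: 312 + 491 = 803
Selection 4: 803 + 491 = 1294
Selection 5: 1294 + 491 = 1785
Selection 6: 1785 + 491 = 2276
Selection 7: 2276 + 491 = 2767
Selection 8: 2767 + 491 = 3258

4659, 312, 803, 1294, 1785, 2276, 2767, 3258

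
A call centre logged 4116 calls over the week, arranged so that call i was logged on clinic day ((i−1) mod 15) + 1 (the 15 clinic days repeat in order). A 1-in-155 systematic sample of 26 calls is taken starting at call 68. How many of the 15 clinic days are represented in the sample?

Consecutive selections differ by k = 155, so their clinic day numbers differ by 155 mod 15 = 5.
gcd(155, 15) = 5, so the sample visits 15/5 = 3 distinct residues mod 15.
Start 68 is clinic day 8; the clinic days hit are 3, 8, 13.

3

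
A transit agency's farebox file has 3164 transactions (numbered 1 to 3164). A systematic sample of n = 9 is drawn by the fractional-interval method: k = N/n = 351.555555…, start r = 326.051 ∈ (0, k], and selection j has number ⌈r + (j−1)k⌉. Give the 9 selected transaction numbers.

j=1: r + 0k = 326.051 → ⌈·⌉ = 327
j=2: r + 1k = 677.606555… → ⌈·⌉ = 678
j=3: r + 2k = 1029.162111… → ⌈·⌉ = 1030
j=4: r + 3k = 1380.717666… → ⌈·⌉ = 1381
j=5: r + 4k = 1732.273222… → ⌈·⌉ = 1733
j=6: r + 5k = 2083.828777… → ⌈·⌉ = 2084
j=7: r + 6k = 2435.384333… → ⌈·⌉ = 2436
j=8: r + 7k = 2786.939888… → ⌈·⌉ = 2787
j=9: r + 8k = 3138.495444… → ⌈·⌉ = 3139

327, 678, 1030, 1381, 1733, 2084, 2436, 2787, 3139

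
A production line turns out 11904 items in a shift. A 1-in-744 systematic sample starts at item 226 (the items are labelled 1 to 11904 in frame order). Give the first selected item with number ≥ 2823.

k = 744
Steps past start: ⌈(2823 − 226)/744⌉ = ⌈2597/744⌉ = 4
Selected item: 226 + 4×744 = 3202

3202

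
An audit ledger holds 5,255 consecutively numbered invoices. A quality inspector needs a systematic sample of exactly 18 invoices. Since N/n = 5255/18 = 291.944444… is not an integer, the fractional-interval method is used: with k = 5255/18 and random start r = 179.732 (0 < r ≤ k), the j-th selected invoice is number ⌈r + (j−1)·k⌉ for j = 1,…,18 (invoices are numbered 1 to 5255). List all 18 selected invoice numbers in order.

j=1: r + 0k = 179.732 → ⌈·⌉ = 180
j=2: r + 1k = 471.676444… → ⌈·⌉ = 472
j=3: r + 2k = 763.620888… → ⌈·⌉ = 764
j=4: r + 3k = 1055.565333… → ⌈·⌉ = 1056
j=5: r + 4k = 1347.509777… → ⌈·⌉ = 1348
j=6: r + 5k = 1639.454222… → ⌈·⌉ = 1640
j=7: r + 6k = 1931.398666… → ⌈·⌉ = 1932
j=8: r + 7k = 2223.343111… → ⌈·⌉ = 2224
j=9: r + 8k = 2515.287555… → ⌈·⌉ = 2516
j=10: r + 9k = 2807.232 → ⌈·⌉ = 2808
j=11: r + 10k = 3099.176444… → ⌈·⌉ = 3100
j=12: r + 11k = 3391.120888… → ⌈·⌉ = 3392
j=13: r + 12k = 3683.065333… → ⌈·⌉ = 3684
j=14: r + 13k = 3975.009777… → ⌈·⌉ = 3976
j=15: r + 14k = 4266.954222… → ⌈·⌉ = 4267
j=16: r + 15k = 4558.898666… → ⌈·⌉ = 4559
j=17: r + 16k = 4850.843111… → ⌈·⌉ = 4851
j=18: r + 17k = 5142.787555… → ⌈·⌉ = 5143

180, 472, 764, 1056, 1348, 1640, 1932, 2224, 2516, 2808, 3100, 3392, 3684, 3976, 4267, 4559, 4851, 5143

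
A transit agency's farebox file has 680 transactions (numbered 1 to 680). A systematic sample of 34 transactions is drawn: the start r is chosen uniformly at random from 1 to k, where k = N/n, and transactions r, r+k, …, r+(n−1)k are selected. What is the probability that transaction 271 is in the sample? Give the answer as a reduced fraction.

k = 680/34 = 20.
Transaction 271 is selected iff r ≡ 271 (mod 20); exactly one such r in {1,…,20}.
Inclusion probability = 1/20.

1/20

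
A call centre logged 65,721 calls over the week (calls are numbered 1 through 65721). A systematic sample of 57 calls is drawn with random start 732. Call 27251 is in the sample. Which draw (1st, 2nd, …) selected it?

k = 65721/57 = 1153
position = (27251 − 732)/1153 + 1 = 26519/1153 + 1 = 23 + 1 = 24

24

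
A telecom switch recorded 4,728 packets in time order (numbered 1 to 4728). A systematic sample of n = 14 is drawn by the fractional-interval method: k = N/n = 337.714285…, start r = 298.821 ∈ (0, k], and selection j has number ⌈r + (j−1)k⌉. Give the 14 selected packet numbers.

j=1: r + 0k = 298.821 → ⌈·⌉ = 299
j=2: r + 1k = 636.535285… → ⌈·⌉ = 637
j=3: r + 2k = 974.249571… → ⌈·⌉ = 975
j=4: r + 3k = 1311.963857… → ⌈·⌉ = 1312
j=5: r + 4k = 1649.678142… → ⌈·⌉ = 1650
j=6: r + 5k = 1987.392428… → ⌈·⌉ = 1988
j=7: r + 6k = 2325.106714… → ⌈·⌉ = 2326
j=8: r + 7k = 2662.821 → ⌈·⌉ = 2663
j=9: r + 8k = 3000.535285… → ⌈·⌉ = 3001
j=10: r + 9k = 3338.249571… → ⌈·⌉ = 3339
j=11: r + 10k = 3675.963857… → ⌈·⌉ = 3676
j=12: r + 11k = 4013.678142… → ⌈·⌉ = 4014
j=13: r + 12k = 4351.392428… → ⌈·⌉ = 4352
j=14: r + 13k = 4689.106714… → ⌈·⌉ = 4690

299, 637, 975, 1312, 1650, 1988, 2326, 2663, 3001, 3339, 3676, 4014, 4352, 4690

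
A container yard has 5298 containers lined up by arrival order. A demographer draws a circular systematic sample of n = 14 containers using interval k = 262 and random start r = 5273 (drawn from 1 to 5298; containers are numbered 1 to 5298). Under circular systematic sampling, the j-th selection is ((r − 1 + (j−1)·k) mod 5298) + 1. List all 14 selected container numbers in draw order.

Selection 1: 5273
Selection 2: 5273 + 262 = 5535 → 5535 − 5298 = 237
Selection 3: 237 + 262 = 499
Selection 4: 499 + 262 = 761
Selection 5: 761 + 262 = 1023
Selection 6: 1023 + 262 = 1285
Selection 7: 1285 + 262 = 1547
Selection 8: 1547 + 262 = 1809
Selection 9: 1809 + 262 = 2071
Selection 10: 2071 + 262 = 2333
Selection 11: 2333 + 262 = 2595
Selection 12: 2595 + 262 = 2857
Selection 13: 2857 + 262 = 3119
Selection 14: 3119 + 262 = 3381

5273, 237, 499, 761, 1023, 1285, 1547, 1809, 2071, 2333, 2595, 2857, 3119, 3381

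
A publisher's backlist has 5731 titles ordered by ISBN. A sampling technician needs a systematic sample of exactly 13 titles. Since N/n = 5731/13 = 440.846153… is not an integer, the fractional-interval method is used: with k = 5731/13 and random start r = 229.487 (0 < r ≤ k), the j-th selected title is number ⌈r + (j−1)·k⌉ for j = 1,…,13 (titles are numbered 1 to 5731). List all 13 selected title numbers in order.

j=1: r + 0k = 229.487 → ⌈·⌉ = 230
j=2: r + 1k = 670.333153… → ⌈·⌉ = 671
j=3: r + 2k = 1111.179307… → ⌈·⌉ = 1112
j=4: r + 3k = 1552.025461… → ⌈·⌉ = 1553
j=5: r + 4k = 1992.871615… → ⌈·⌉ = 1993
j=6: r + 5k = 2433.717769… → ⌈·⌉ = 2434
j=7: r + 6k = 2874.563923… → ⌈·⌉ = 2875
j=8: r + 7k = 3315.410076… → ⌈·⌉ = 3316
j=9: r + 8k = 3756.256230… → ⌈·⌉ = 3757
j=10: r + 9k = 4197.102384… → ⌈·⌉ = 4198
j=11: r + 10k = 4637.948538… → ⌈·⌉ = 4638
j=12: r + 11k = 5078.794692… → ⌈·⌉ = 5079
j=13: r + 12k = 5519.640846… → ⌈·⌉ = 5520

230, 671, 1112, 1553, 1993, 2434, 2875, 3316, 3757, 4198, 4638, 5079, 5520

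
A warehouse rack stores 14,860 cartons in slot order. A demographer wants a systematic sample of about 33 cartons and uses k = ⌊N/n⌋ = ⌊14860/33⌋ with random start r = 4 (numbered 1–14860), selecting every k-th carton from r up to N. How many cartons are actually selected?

34

k = ⌊14860/33⌋ = 450
Achieved size = ⌊(14860 − 4)/450⌋ + 1 = ⌊14856/450⌋ + 1 = 33 + 1 = 34
(last selection: 4 + 33×450 = 14854 ≤ 14860; next would be 15304 > 14860)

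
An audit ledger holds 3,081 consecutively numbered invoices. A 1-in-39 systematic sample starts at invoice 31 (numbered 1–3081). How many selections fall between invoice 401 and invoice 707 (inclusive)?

k = 39
First selection ≥ 401: 31 + ⌈(401−31)/39⌉·39 = 31 + 10×39 = 421
Last selection ≤ 707: 31 + ⌊(707−31)/39⌋·39 = 31 + 17×39 = 694
Count = 17 − 10 + 1 = 8

8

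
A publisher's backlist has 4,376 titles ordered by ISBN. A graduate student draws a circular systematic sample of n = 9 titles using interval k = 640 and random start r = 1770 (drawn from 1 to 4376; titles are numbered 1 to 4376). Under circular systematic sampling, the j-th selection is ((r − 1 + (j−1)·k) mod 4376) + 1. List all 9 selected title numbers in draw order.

1770, 2410, 3050, 3690, 4330, 594, 1234, 1874, 2514

Selection 1: 1770
Selection 2: 1770 + 640 = 2410
Selection 3: 2410 + 640 = 3050
Selection 4: 3050 + 640 = 3690
Selection 5: 3690 + 640 = 4330
Selection 6: 4330 + 640 = 4970 → 4970 − 4376 = 594
Selection 7: 594 + 640 = 1234
Selection 8: 1234 + 640 = 1874
Selection 9: 1874 + 640 = 2514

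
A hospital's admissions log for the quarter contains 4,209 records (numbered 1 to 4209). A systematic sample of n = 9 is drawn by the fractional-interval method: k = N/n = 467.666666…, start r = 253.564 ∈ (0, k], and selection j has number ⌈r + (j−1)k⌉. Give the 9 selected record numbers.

254, 722, 1189, 1657, 2125, 2592, 3060, 3528, 3995

j=1: r + 0k = 253.564 → ⌈·⌉ = 254
j=2: r + 1k = 721.230666… → ⌈·⌉ = 722
j=3: r + 2k = 1188.897333… → ⌈·⌉ = 1189
j=4: r + 3k = 1656.564 → ⌈·⌉ = 1657
j=5: r + 4k = 2124.230666… → ⌈·⌉ = 2125
j=6: r + 5k = 2591.897333… → ⌈·⌉ = 2592
j=7: r + 6k = 3059.564 → ⌈·⌉ = 3060
j=8: r + 7k = 3527.230666… → ⌈·⌉ = 3528
j=9: r + 8k = 3994.897333… → ⌈·⌉ = 3995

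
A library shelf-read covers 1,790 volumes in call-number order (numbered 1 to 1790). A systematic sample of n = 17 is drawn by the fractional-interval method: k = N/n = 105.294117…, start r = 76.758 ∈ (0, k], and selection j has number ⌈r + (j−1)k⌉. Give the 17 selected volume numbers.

j=1: r + 0k = 76.758 → ⌈·⌉ = 77
j=2: r + 1k = 182.052117… → ⌈·⌉ = 183
j=3: r + 2k = 287.346235… → ⌈·⌉ = 288
j=4: r + 3k = 392.640352… → ⌈·⌉ = 393
j=5: r + 4k = 497.934470… → ⌈·⌉ = 498
j=6: r + 5k = 603.228588… → ⌈·⌉ = 604
j=7: r + 6k = 708.522705… → ⌈·⌉ = 709
j=8: r + 7k = 813.816823… → ⌈·⌉ = 814
j=9: r + 8k = 919.110941… → ⌈·⌉ = 920
j=10: r + 9k = 1024.405058… → ⌈·⌉ = 1025
j=11: r + 10k = 1129.699176… → ⌈·⌉ = 1130
j=12: r + 11k = 1234.993294… → ⌈·⌉ = 1235
j=13: r + 12k = 1340.287411… → ⌈·⌉ = 1341
j=14: r + 13k = 1445.581529… → ⌈·⌉ = 1446
j=15: r + 14k = 1550.875647… → ⌈·⌉ = 1551
j=16: r + 15k = 1656.169764… → ⌈·⌉ = 1657
j=17: r + 16k = 1761.463882… → ⌈·⌉ = 1762

77, 183, 288, 393, 498, 604, 709, 814, 920, 1025, 1130, 1235, 1341, 1446, 1551, 1657, 1762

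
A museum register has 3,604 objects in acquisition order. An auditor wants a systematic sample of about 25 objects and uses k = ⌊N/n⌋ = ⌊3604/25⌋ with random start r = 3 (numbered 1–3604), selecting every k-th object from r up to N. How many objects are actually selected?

k = ⌊3604/25⌋ = 144
Achieved size = ⌊(3604 − 3)/144⌋ + 1 = ⌊3601/144⌋ + 1 = 25 + 1 = 26
(last selection: 3 + 25×144 = 3603 ≤ 3604; next would be 3747 > 3604)

26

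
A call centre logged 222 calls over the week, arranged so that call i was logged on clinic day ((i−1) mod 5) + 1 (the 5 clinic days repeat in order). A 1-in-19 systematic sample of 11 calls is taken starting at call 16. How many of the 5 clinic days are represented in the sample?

Consecutive selections differ by k = 19, so their clinic day numbers differ by 19 mod 5 = 4.
gcd(19, 5) = 1, so the sample visits 5/1 = 5 distinct residues mod 5.
Start 16 is clinic day 1; the clinic days hit are 1, 2, 3, 4, 5.

5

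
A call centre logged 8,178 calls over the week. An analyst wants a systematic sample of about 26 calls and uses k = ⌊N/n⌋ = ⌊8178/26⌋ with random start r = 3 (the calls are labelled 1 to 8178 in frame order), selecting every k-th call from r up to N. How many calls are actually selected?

k = ⌊8178/26⌋ = 314
Achieved size = ⌊(8178 − 3)/314⌋ + 1 = ⌊8175/314⌋ + 1 = 26 + 1 = 27
(last selection: 3 + 26×314 = 8167 ≤ 8178; next would be 8481 > 8178)

27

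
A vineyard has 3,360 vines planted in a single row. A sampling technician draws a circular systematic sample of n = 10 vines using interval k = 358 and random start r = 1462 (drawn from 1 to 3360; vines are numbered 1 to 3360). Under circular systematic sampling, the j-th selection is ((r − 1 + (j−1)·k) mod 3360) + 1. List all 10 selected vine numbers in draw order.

1462, 1820, 2178, 2536, 2894, 3252, 250, 608, 966, 1324

Selection 1: 1462
Selection 2: 1462 + 358 = 1820
Selection 3: 1820 + 358 = 2178
Selection 4: 2178 + 358 = 2536
Selection 5: 2536 + 358 = 2894
Selection 6: 2894 + 358 = 3252
Selection 7: 3252 + 358 = 3610 → 3610 − 3360 = 250
Selection 8: 250 + 358 = 608
Selection 9: 608 + 358 = 966
Selection 10: 966 + 358 = 1324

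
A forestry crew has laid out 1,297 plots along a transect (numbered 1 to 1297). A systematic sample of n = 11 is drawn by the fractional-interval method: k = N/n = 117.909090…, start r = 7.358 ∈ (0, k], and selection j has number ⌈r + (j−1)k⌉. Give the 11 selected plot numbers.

j=1: r + 0k = 7.358 → ⌈·⌉ = 8
j=2: r + 1k = 125.267090… → ⌈·⌉ = 126
j=3: r + 2k = 243.176181… → ⌈·⌉ = 244
j=4: r + 3k = 361.085272… → ⌈·⌉ = 362
j=5: r + 4k = 478.994363… → ⌈·⌉ = 479
j=6: r + 5k = 596.903454… → ⌈·⌉ = 597
j=7: r + 6k = 714.812545… → ⌈·⌉ = 715
j=8: r + 7k = 832.721636… → ⌈·⌉ = 833
j=9: r + 8k = 950.630727… → ⌈·⌉ = 951
j=10: r + 9k = 1068.539818… → ⌈·⌉ = 1069
j=11: r + 10k = 1186.448909… → ⌈·⌉ = 1187

8, 126, 244, 362, 479, 597, 715, 833, 951, 1069, 1187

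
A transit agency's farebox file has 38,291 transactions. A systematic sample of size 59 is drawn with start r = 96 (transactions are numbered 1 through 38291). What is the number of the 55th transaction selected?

35142

k = 38291/59 = 649
55th selection = r + (55−1)·k = 96 + 54×649 = 96 + 35046 = 35142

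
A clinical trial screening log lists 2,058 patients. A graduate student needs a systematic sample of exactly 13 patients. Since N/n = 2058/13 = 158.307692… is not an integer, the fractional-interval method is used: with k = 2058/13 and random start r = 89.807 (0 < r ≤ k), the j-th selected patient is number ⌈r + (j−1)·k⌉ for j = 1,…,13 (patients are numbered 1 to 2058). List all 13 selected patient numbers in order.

90, 249, 407, 565, 724, 882, 1040, 1198, 1357, 1515, 1673, 1832, 1990

j=1: r + 0k = 89.807 → ⌈·⌉ = 90
j=2: r + 1k = 248.114692… → ⌈·⌉ = 249
j=3: r + 2k = 406.422384… → ⌈·⌉ = 407
j=4: r + 3k = 564.730076… → ⌈·⌉ = 565
j=5: r + 4k = 723.037769… → ⌈·⌉ = 724
j=6: r + 5k = 881.345461… → ⌈·⌉ = 882
j=7: r + 6k = 1039.653153… → ⌈·⌉ = 1040
j=8: r + 7k = 1197.960846… → ⌈·⌉ = 1198
j=9: r + 8k = 1356.268538… → ⌈·⌉ = 1357
j=10: r + 9k = 1514.576230… → ⌈·⌉ = 1515
j=11: r + 10k = 1672.883923… → ⌈·⌉ = 1673
j=12: r + 11k = 1831.191615… → ⌈·⌉ = 1832
j=13: r + 12k = 1989.499307… → ⌈·⌉ = 1990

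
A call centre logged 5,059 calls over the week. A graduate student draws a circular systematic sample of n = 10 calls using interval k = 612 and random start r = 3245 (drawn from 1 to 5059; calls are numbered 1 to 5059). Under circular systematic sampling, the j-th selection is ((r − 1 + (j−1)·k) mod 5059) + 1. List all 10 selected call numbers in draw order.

3245, 3857, 4469, 22, 634, 1246, 1858, 2470, 3082, 3694

Selection 1: 3245
Selection 2: 3245 + 612 = 3857
Selection 3: 3857 + 612 = 4469
Selection 4: 4469 + 612 = 5081 → 5081 − 5059 = 22
Selection 5: 22 + 612 = 634
Selection 6: 634 + 612 = 1246
Selection 7: 1246 + 612 = 1858
Selection 8: 1858 + 612 = 2470
Selection 9: 2470 + 612 = 3082
Selection 10: 3082 + 612 = 3694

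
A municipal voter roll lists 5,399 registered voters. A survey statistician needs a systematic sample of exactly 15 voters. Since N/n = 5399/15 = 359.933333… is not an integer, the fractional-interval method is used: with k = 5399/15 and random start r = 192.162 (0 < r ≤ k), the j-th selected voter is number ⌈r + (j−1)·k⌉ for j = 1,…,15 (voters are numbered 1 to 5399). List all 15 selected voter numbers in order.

193, 553, 913, 1272, 1632, 1992, 2352, 2712, 3072, 3432, 3792, 4152, 4512, 4872, 5232

j=1: r + 0k = 192.162 → ⌈·⌉ = 193
j=2: r + 1k = 552.095333… → ⌈·⌉ = 553
j=3: r + 2k = 912.028666… → ⌈·⌉ = 913
j=4: r + 3k = 1271.962 → ⌈·⌉ = 1272
j=5: r + 4k = 1631.895333… → ⌈·⌉ = 1632
j=6: r + 5k = 1991.828666… → ⌈·⌉ = 1992
j=7: r + 6k = 2351.762 → ⌈·⌉ = 2352
j=8: r + 7k = 2711.695333… → ⌈·⌉ = 2712
j=9: r + 8k = 3071.628666… → ⌈·⌉ = 3072
j=10: r + 9k = 3431.562 → ⌈·⌉ = 3432
j=11: r + 10k = 3791.495333… → ⌈·⌉ = 3792
j=12: r + 11k = 4151.428666… → ⌈·⌉ = 4152
j=13: r + 12k = 4511.362 → ⌈·⌉ = 4512
j=14: r + 13k = 4871.295333… → ⌈·⌉ = 4872
j=15: r + 14k = 5231.228666… → ⌈·⌉ = 5232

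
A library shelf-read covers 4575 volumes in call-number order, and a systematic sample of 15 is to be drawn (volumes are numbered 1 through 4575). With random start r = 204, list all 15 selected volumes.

204, 509, 814, 1119, 1424, 1729, 2034, 2339, 2644, 2949, 3254, 3559, 3864, 4169, 4474

k = N/n = 4575/15 = 305
volume 1: 204
volume 2: 204 + 305 = 509
volume 3: 509 + 305 = 814
volume 4: 814 + 305 = 1119
volume 5: 1119 + 305 = 1424
volume 6: 1424 + 305 = 1729
volume 7: 1729 + 305 = 2034
volume 8: 2034 + 305 = 2339
volume 9: 2339 + 305 = 2644
volume 10: 2644 + 305 = 2949
volume 11: 2949 + 305 = 3254
volume 12: 3254 + 305 = 3559
volume 13: 3559 + 305 = 3864
volume 14: 3864 + 305 = 4169
volume 15: 4169 + 305 = 4474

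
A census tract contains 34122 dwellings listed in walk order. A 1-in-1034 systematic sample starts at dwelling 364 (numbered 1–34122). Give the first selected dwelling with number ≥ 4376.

k = 1034
Steps past start: ⌈(4376 − 364)/1034⌉ = ⌈4012/1034⌉ = 4
Selected dwelling: 364 + 4×1034 = 4500

4500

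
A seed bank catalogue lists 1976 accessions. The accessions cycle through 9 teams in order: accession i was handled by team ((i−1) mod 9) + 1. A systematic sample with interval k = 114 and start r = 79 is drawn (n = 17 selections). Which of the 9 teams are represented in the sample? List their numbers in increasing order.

Consecutive selections differ by k = 114, so their team numbers differ by 114 mod 9 = 6.
gcd(114, 9) = 3, so the sample visits 9/3 = 3 distinct residues mod 9.
Start 79 is team 7; the teams hit are 1, 4, 7.

1, 4, 7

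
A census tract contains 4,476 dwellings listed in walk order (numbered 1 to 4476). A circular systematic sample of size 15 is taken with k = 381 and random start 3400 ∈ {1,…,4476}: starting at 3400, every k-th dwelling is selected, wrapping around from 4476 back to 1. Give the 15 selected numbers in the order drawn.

3400, 3781, 4162, 67, 448, 829, 1210, 1591, 1972, 2353, 2734, 3115, 3496, 3877, 4258

Selection 1: 3400
Selection 2: 3400 + 381 = 3781
Selection 3: 3781 + 381 = 4162
Selection 4: 4162 + 381 = 4543 → 4543 − 4476 = 67
Selection 5: 67 + 381 = 448
Selection 6: 448 + 381 = 829
Selection 7: 829 + 381 = 1210
Selection 8: 1210 + 381 = 1591
Selection 9: 1591 + 381 = 1972
Selection 10: 1972 + 381 = 2353
Selection 11: 2353 + 381 = 2734
Selection 12: 2734 + 381 = 3115
Selection 13: 3115 + 381 = 3496
Selection 14: 3496 + 381 = 3877
Selection 15: 3877 + 381 = 4258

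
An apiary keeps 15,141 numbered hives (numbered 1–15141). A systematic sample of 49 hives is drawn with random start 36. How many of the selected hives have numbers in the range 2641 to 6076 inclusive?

11

k = 15141/49 = 309
First selection ≥ 2641: 36 + ⌈(2641−36)/309⌉·309 = 36 + 9×309 = 2817
Last selection ≤ 6076: 36 + ⌊(6076−36)/309⌋·309 = 36 + 19×309 = 5907
Count = 19 − 9 + 1 = 11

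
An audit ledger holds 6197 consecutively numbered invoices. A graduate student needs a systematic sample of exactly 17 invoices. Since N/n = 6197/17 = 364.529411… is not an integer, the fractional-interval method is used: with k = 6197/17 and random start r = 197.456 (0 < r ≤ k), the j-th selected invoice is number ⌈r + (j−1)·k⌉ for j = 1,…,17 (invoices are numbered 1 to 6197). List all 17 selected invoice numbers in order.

198, 562, 927, 1292, 1656, 2021, 2385, 2750, 3114, 3479, 3843, 4208, 4572, 4937, 5301, 5666, 6030

j=1: r + 0k = 197.456 → ⌈·⌉ = 198
j=2: r + 1k = 561.985411… → ⌈·⌉ = 562
j=3: r + 2k = 926.514823… → ⌈·⌉ = 927
j=4: r + 3k = 1291.044235… → ⌈·⌉ = 1292
j=5: r + 4k = 1655.573647… → ⌈·⌉ = 1656
j=6: r + 5k = 2020.103058… → ⌈·⌉ = 2021
j=7: r + 6k = 2384.632470… → ⌈·⌉ = 2385
j=8: r + 7k = 2749.161882… → ⌈·⌉ = 2750
j=9: r + 8k = 3113.691294… → ⌈·⌉ = 3114
j=10: r + 9k = 3478.220705… → ⌈·⌉ = 3479
j=11: r + 10k = 3842.750117… → ⌈·⌉ = 3843
j=12: r + 11k = 4207.279529… → ⌈·⌉ = 4208
j=13: r + 12k = 4571.808941… → ⌈·⌉ = 4572
j=14: r + 13k = 4936.338352… → ⌈·⌉ = 4937
j=15: r + 14k = 5300.867764… → ⌈·⌉ = 5301
j=16: r + 15k = 5665.397176… → ⌈·⌉ = 5666
j=17: r + 16k = 6029.926588… → ⌈·⌉ = 6030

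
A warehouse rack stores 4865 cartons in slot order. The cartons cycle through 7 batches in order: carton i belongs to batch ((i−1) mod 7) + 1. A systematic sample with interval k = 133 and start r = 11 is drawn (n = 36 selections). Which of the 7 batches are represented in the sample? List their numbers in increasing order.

4

Consecutive selections differ by k = 133, so their batch numbers differ by 133 mod 7 = 0.
gcd(133, 7) = 7, so the sample visits 7/7 = 1 distinct residues mod 7.
Start 11 is batch 4; the batches hit are 4.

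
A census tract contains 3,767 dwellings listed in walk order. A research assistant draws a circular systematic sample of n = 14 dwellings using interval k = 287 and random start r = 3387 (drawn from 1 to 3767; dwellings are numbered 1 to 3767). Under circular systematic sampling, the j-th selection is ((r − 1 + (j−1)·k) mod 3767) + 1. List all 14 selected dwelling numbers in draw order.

Selection 1: 3387
Selection 2: 3387 + 287 = 3674
Selection 3: 3674 + 287 = 3961 → 3961 − 3767 = 194
Selection 4: 194 + 287 = 481
Selection 5: 481 + 287 = 768
Selection 6: 768 + 287 = 1055
Selection 7: 1055 + 287 = 1342
Selection 8: 1342 + 287 = 1629
Selection 9: 1629 + 287 = 1916
Selection 10: 1916 + 287 = 2203
Selection 11: 2203 + 287 = 2490
Selection 12: 2490 + 287 = 2777
Selection 13: 2777 + 287 = 3064
Selection 14: 3064 + 287 = 3351

3387, 3674, 194, 481, 768, 1055, 1342, 1629, 1916, 2203, 2490, 2777, 3064, 3351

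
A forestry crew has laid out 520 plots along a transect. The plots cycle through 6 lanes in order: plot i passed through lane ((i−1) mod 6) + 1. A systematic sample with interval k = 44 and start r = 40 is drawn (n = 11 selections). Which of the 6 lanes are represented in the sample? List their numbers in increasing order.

Consecutive selections differ by k = 44, so their lane numbers differ by 44 mod 6 = 2.
gcd(44, 6) = 2, so the sample visits 6/2 = 3 distinct residues mod 6.
Start 40 is lane 4; the lanes hit are 2, 4, 6.

2, 4, 6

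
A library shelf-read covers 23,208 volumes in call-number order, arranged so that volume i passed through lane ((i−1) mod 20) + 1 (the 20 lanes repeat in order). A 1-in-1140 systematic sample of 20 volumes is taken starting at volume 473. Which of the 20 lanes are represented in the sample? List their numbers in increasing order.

Consecutive selections differ by k = 1140, so their lane numbers differ by 1140 mod 20 = 0.
gcd(1140, 20) = 20, so the sample visits 20/20 = 1 distinct residues mod 20.
Start 473 is lane 13; the lanes hit are 13.

13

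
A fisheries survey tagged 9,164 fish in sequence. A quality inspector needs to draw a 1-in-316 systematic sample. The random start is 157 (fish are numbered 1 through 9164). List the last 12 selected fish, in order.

18th selection = 157 + 17×316 = 5529
19th: 5529 + 316 = 5845
20th: 5845 + 316 = 6161
21st: 6161 + 316 = 6477
22nd: 6477 + 316 = 6793
23rd: 6793 + 316 = 7109
24th: 7109 + 316 = 7425
25th: 7425 + 316 = 7741
26th: 7741 + 316 = 8057
27th: 8057 + 316 = 8373
28th: 8373 + 316 = 8689
29th: 8689 + 316 = 9005

5529, 5845, 6161, 6477, 6793, 7109, 7425, 7741, 8057, 8373, 8689, 9005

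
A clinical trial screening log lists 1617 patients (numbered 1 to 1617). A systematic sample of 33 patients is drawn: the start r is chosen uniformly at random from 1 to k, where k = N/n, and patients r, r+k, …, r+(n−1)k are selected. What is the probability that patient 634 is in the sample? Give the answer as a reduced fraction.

k = 1617/33 = 49.
Patient 634 is selected iff r ≡ 634 (mod 49); exactly one such r in {1,…,49}.
Inclusion probability = 1/49.

1/49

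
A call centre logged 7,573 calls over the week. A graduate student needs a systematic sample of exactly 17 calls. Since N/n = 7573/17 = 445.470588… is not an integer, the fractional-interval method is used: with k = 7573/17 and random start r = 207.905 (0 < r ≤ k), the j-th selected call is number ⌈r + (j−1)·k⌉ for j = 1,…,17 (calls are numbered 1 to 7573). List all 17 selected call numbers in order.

j=1: r + 0k = 207.905 → ⌈·⌉ = 208
j=2: r + 1k = 653.375588… → ⌈·⌉ = 654
j=3: r + 2k = 1098.846176… → ⌈·⌉ = 1099
j=4: r + 3k = 1544.316764… → ⌈·⌉ = 1545
j=5: r + 4k = 1989.787352… → ⌈·⌉ = 1990
j=6: r + 5k = 2435.257941… → ⌈·⌉ = 2436
j=7: r + 6k = 2880.728529… → ⌈·⌉ = 2881
j=8: r + 7k = 3326.199117… → ⌈·⌉ = 3327
j=9: r + 8k = 3771.669705… → ⌈·⌉ = 3772
j=10: r + 9k = 4217.140294… → ⌈·⌉ = 4218
j=11: r + 10k = 4662.610882… → ⌈·⌉ = 4663
j=12: r + 11k = 5108.081470… → ⌈·⌉ = 5109
j=13: r + 12k = 5553.552058… → ⌈·⌉ = 5554
j=14: r + 13k = 5999.022647… → ⌈·⌉ = 6000
j=15: r + 14k = 6444.493235… → ⌈·⌉ = 6445
j=16: r + 15k = 6889.963823… → ⌈·⌉ = 6890
j=17: r + 16k = 7335.434411… → ⌈·⌉ = 7336

208, 654, 1099, 1545, 1990, 2436, 2881, 3327, 3772, 4218, 4663, 5109, 5554, 6000, 6445, 6890, 7336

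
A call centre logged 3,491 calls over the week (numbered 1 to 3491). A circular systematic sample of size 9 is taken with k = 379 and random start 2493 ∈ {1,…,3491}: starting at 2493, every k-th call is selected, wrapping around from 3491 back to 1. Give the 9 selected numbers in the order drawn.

2493, 2872, 3251, 139, 518, 897, 1276, 1655, 2034

Selection 1: 2493
Selection 2: 2493 + 379 = 2872
Selection 3: 2872 + 379 = 3251
Selection 4: 3251 + 379 = 3630 → 3630 − 3491 = 139
Selection 5: 139 + 379 = 518
Selection 6: 518 + 379 = 897
Selection 7: 897 + 379 = 1276
Selection 8: 1276 + 379 = 1655
Selection 9: 1655 + 379 = 2034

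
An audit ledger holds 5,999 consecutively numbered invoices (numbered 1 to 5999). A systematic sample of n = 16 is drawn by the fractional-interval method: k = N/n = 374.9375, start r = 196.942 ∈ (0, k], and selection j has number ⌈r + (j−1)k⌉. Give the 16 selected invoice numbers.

197, 572, 947, 1322, 1697, 2072, 2447, 2822, 3197, 3572, 3947, 4322, 4697, 5072, 5447, 5822

j=1: r + 0k = 196.942 → ⌈·⌉ = 197
j=2: r + 1k = 571.8795 → ⌈·⌉ = 572
j=3: r + 2k = 946.817 → ⌈·⌉ = 947
j=4: r + 3k = 1321.7545 → ⌈·⌉ = 1322
j=5: r + 4k = 1696.692 → ⌈·⌉ = 1697
j=6: r + 5k = 2071.6295 → ⌈·⌉ = 2072
j=7: r + 6k = 2446.567 → ⌈·⌉ = 2447
j=8: r + 7k = 2821.5045 → ⌈·⌉ = 2822
j=9: r + 8k = 3196.442 → ⌈·⌉ = 3197
j=10: r + 9k = 3571.3795 → ⌈·⌉ = 3572
j=11: r + 10k = 3946.317 → ⌈·⌉ = 3947
j=12: r + 11k = 4321.2545 → ⌈·⌉ = 4322
j=13: r + 12k = 4696.192 → ⌈·⌉ = 4697
j=14: r + 13k = 5071.1295 → ⌈·⌉ = 5072
j=15: r + 14k = 5446.067 → ⌈·⌉ = 5447
j=16: r + 15k = 5821.0045 → ⌈·⌉ = 5822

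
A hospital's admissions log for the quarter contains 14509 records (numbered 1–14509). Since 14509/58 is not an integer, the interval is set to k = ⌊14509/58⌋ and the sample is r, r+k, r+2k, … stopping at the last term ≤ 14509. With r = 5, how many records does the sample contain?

59

k = ⌊14509/58⌋ = 250
Achieved size = ⌊(14509 − 5)/250⌋ + 1 = ⌊14504/250⌋ + 1 = 58 + 1 = 59
(last selection: 5 + 58×250 = 14505 ≤ 14509; next would be 14755 > 14509)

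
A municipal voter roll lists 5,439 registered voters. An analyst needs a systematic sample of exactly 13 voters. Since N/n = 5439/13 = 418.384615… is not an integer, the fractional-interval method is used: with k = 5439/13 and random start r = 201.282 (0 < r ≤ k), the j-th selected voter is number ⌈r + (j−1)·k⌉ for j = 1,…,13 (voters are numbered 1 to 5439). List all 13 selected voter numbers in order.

202, 620, 1039, 1457, 1875, 2294, 2712, 3130, 3549, 3967, 4386, 4804, 5222

j=1: r + 0k = 201.282 → ⌈·⌉ = 202
j=2: r + 1k = 619.666615… → ⌈·⌉ = 620
j=3: r + 2k = 1038.051230… → ⌈·⌉ = 1039
j=4: r + 3k = 1456.435846… → ⌈·⌉ = 1457
j=5: r + 4k = 1874.820461… → ⌈·⌉ = 1875
j=6: r + 5k = 2293.205076… → ⌈·⌉ = 2294
j=7: r + 6k = 2711.589692… → ⌈·⌉ = 2712
j=8: r + 7k = 3129.974307… → ⌈·⌉ = 3130
j=9: r + 8k = 3548.358923… → ⌈·⌉ = 3549
j=10: r + 9k = 3966.743538… → ⌈·⌉ = 3967
j=11: r + 10k = 4385.128153… → ⌈·⌉ = 4386
j=12: r + 11k = 4803.512769… → ⌈·⌉ = 4804
j=13: r + 12k = 5221.897384… → ⌈·⌉ = 5222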